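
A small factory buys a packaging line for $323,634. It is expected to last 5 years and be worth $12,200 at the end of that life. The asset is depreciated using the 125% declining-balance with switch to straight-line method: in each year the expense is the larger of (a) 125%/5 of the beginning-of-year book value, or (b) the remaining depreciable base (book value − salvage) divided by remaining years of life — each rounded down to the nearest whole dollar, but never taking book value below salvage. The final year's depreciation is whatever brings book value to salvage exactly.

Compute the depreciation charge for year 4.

$56,615

Depreciable base = $323,634 − $12,200 = $311,434.
Year 1: DB = ⌊$323,634 × 125%/5⌋ = $80,908; SL = ⌊$311,434/5⌋ = $62,286 → take DB $80,908. Book value $242,726.
Year 2: DB = ⌊$242,726 × 125%/5⌋ = $60,681; SL = ⌊$230,526/4⌋ = $57,631 → take DB $60,681. Book value $182,045.
Year 3: DB = ⌊$182,045 × 125%/5⌋ = $45,511; SL = ⌊$169,845/3⌋ = $56,615 → take SL $56,615. Book value $125,430.
Year 4: DB = ⌊$125,430 × 125%/5⌋ = $31,357; SL = ⌊$113,230/2⌋ = $56,615 → take SL $56,615. Book value $68,815.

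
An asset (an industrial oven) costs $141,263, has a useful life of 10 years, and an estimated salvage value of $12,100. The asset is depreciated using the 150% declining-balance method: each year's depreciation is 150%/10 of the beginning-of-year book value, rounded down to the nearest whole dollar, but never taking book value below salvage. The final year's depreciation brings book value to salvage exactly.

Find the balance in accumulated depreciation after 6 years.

Depreciable base = $141,263 − $12,100 = $129,163.
Year 1: ⌊$141,263 × 150%/10⌋ = $21,189. Book value $120,074.
Year 2: ⌊$120,074 × 150%/10⌋ = $18,011. Book value $102,063.
Year 3: ⌊$102,063 × 150%/10⌋ = $15,309. Book value $86,754.
Year 4: ⌊$86,754 × 150%/10⌋ = $13,013. Book value $73,741.
Year 5: ⌊$73,741 × 150%/10⌋ = $11,061. Book value $62,680.
Year 6: ⌊$62,680 × 150%/10⌋ = $9,402. Book value $53,278.
Accumulated through year 6 = $141,263 − $53,278 = $87,985.

$87,985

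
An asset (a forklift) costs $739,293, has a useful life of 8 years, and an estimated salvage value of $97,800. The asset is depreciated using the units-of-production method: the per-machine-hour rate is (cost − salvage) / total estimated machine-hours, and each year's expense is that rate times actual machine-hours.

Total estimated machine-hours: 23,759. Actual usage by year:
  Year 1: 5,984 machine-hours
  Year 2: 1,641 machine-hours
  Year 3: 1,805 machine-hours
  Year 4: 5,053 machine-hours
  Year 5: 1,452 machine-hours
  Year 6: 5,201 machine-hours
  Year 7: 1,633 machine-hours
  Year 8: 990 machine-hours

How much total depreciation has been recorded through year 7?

$614,763

Depreciable base = $739,293 − $97,800 = $641,493.
Rate = $641,493 / 23,759 machine-hours = $27 per machine-hour.
Year 1: 5,984 × $27 = $161,568. Book value $577,725.
Year 2: 1,641 × $27 = $44,307. Book value $533,418.
Year 3: 1,805 × $27 = $48,735. Book value $484,683.
Year 4: 5,053 × $27 = $136,431. Book value $348,252.
Year 5: 1,452 × $27 = $39,204. Book value $309,048.
Year 6: 5,201 × $27 = $140,427. Book value $168,621.
Year 7: 1,633 × $27 = $44,091. Book value $124,530.
Accumulated through year 7 = $739,293 − $124,530 = $614,763.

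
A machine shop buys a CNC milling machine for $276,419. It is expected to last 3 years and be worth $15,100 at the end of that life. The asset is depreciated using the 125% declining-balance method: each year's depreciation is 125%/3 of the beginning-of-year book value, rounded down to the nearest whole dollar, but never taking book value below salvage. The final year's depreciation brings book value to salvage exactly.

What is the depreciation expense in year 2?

Depreciable base = $276,419 − $15,100 = $261,319.
Year 1: ⌊$276,419 × 125%/3⌋ = $115,174. Book value $161,245.
Year 2: ⌊$161,245 × 125%/3⌋ = $67,185. Book value $94,060.

$67,185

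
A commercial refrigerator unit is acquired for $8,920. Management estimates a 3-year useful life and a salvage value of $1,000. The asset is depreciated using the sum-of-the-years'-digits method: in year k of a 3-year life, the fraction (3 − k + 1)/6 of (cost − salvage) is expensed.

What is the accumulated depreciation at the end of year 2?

Depreciable base = $8,920 − $1,000 = $7,920.
Sum of the years' digits = 3+2+1 = 6.
Year 1: $7,920 × 3/6 = $3,960. Book value $4,960.
Year 2: $7,920 × 2/6 = $2,640. Book value $2,320.
Accumulated through year 2 = $8,920 − $2,320 = $6,600.

$6,600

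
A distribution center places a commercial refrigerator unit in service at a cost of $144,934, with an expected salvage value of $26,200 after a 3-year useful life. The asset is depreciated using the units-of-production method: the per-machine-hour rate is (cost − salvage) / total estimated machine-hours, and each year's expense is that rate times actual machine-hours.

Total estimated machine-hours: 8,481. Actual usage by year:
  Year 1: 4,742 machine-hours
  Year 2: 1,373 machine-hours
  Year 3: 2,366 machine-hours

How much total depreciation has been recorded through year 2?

Depreciable base = $144,934 − $26,200 = $118,734.
Rate = $118,734 / 8,481 machine-hours = $14 per machine-hour.
Year 1: 4,742 × $14 = $66,388. Book value $78,546.
Year 2: 1,373 × $14 = $19,222. Book value $59,324.
Accumulated through year 2 = $144,934 − $59,324 = $85,610.

$85,610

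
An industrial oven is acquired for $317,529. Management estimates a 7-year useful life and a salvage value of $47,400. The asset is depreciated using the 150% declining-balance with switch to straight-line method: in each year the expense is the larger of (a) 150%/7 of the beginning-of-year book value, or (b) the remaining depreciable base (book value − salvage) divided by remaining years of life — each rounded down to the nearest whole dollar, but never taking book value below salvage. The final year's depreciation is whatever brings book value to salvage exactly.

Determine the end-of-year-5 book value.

$95,086

Depreciable base = $317,529 − $47,400 = $270,129.
Year 1: DB = ⌊$317,529 × 150%/7⌋ = $68,041; SL = ⌊$270,129/7⌋ = $38,589 → take DB $68,041. Book value $249,488.
Year 2: DB = ⌊$249,488 × 150%/7⌋ = $53,461; SL = ⌊$202,088/6⌋ = $33,681 → take DB $53,461. Book value $196,027.
Year 3: DB = ⌊$196,027 × 150%/7⌋ = $42,005; SL = ⌊$148,627/5⌋ = $29,725 → take DB $42,005. Book value $154,022.
Year 4: DB = ⌊$154,022 × 150%/7⌋ = $33,004; SL = ⌊$106,622/4⌋ = $26,655 → take DB $33,004. Book value $121,018.
Year 5: DB = ⌊$121,018 × 150%/7⌋ = $25,932; SL = ⌊$73,618/3⌋ = $24,539 → take DB $25,932. Book value $95,086.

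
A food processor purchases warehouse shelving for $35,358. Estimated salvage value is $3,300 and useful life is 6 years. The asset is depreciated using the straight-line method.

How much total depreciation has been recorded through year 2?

$10,686

Depreciable base = $35,358 − $3,300 = $32,058.
Annual expense = $32,058 / 6 = $5,343.
End of year 1: book value $30,015.
End of year 2: book value $24,672.
Accumulated through year 2 = $35,358 − $24,672 = $10,686.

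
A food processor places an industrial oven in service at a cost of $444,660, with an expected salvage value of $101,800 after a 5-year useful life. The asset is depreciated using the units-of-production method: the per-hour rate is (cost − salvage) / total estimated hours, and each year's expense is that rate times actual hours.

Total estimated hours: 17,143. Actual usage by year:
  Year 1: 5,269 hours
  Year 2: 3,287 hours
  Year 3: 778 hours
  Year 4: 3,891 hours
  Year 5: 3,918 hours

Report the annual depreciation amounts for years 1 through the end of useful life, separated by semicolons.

$105,380; $65,740; $15,560; $77,820; $78,360

Depreciable base = $444,660 − $101,800 = $342,860.
Rate = $342,860 / 17,143 hours = $20 per hour.
Year 1: 5,269 × $20 = $105,380. Book value $339,280.
Year 2: 3,287 × $20 = $65,740. Book value $273,540.
Year 3: 778 × $20 = $15,560. Book value $257,980.
Year 4: 3,891 × $20 = $77,820. Book value $180,160.
Year 5: 3,918 × $20 = $78,360. Book value $101,800.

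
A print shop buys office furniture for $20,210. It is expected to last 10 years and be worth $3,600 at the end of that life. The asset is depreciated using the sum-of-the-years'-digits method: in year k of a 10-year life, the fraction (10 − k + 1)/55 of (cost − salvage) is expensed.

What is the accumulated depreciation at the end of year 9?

Depreciable base = $20,210 − $3,600 = $16,610.
Sum of the years' digits = 10+9+8+7+6+5+4+3+2+1 = 55.
Year 1: $16,610 × 10/55 = $3,020. Book value $17,190.
Year 2: $16,610 × 9/55 = $2,718. Book value $14,472.
Year 3: $16,610 × 8/55 = $2,416. Book value $12,056.
Year 4: $16,610 × 7/55 = $2,114. Book value $9,942.
Year 5: $16,610 × 6/55 = $1,812. Book value $8,130.
Year 6: $16,610 × 5/55 = $1,510. Book value $6,620.
Year 7: $16,610 × 4/55 = $1,208. Book value $5,412.
Year 8: $16,610 × 3/55 = $906. Book value $4,506.
Year 9: $16,610 × 2/55 = $604. Book value $3,902.
Accumulated through year 9 = $20,210 − $3,902 = $16,308.

$16,308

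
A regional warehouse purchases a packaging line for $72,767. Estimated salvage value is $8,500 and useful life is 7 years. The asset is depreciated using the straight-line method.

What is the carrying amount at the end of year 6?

$17,681

Depreciable base = $72,767 − $8,500 = $64,267.
Annual expense = $64,267 / 7 = $9,181.
End of year 1: book value $63,586.
End of year 2: book value $54,405.
End of year 3: book value $45,224.
End of year 4: book value $36,043.
End of year 5: book value $26,862.
End of year 6: book value $17,681.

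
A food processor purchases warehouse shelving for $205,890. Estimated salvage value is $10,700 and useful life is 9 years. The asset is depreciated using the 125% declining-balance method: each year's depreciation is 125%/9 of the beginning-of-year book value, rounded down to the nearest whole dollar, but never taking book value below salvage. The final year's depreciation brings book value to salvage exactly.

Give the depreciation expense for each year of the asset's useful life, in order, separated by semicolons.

$28,595; $24,624; $21,204; $18,259; $15,723; $13,539; $11,659; $10,039; $51,548

Depreciable base = $205,890 − $10,700 = $195,190.
Year 1: ⌊$205,890 × 125%/9⌋ = $28,595. Book value $177,295.
Year 2: ⌊$177,295 × 125%/9⌋ = $24,624. Book value $152,671.
Year 3: ⌊$152,671 × 125%/9⌋ = $21,204. Book value $131,467.
Year 4: ⌊$131,467 × 125%/9⌋ = $18,259. Book value $113,208.
Year 5: ⌊$113,208 × 125%/9⌋ = $15,723. Book value $97,485.
Year 6: ⌊$97,485 × 125%/9⌋ = $13,539. Book value $83,946.
Year 7: ⌊$83,946 × 125%/9⌋ = $11,659. Book value $72,287.
Year 8: ⌊$72,287 × 125%/9⌋ = $10,039. Book value $62,248.
Year 9 (final): $62,248 − $10,700 = $51,548. Book value $10,700.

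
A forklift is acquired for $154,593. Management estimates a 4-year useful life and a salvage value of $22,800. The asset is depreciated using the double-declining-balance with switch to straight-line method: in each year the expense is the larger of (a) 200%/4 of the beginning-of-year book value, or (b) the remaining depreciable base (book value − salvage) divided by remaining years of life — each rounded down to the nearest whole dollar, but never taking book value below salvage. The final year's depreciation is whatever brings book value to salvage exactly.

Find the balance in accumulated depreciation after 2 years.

$115,944

Depreciable base = $154,593 − $22,800 = $131,793.
Year 1: DB = ⌊$154,593 × 200%/4⌋ = $77,296; SL = ⌊$131,793/4⌋ = $32,948 → take DB $77,296. Book value $77,297.
Year 2: DB = ⌊$77,297 × 200%/4⌋ = $38,648; SL = ⌊$54,497/3⌋ = $18,165 → take DB $38,648. Book value $38,649.
Accumulated through year 2 = $154,593 − $38,649 = $115,944.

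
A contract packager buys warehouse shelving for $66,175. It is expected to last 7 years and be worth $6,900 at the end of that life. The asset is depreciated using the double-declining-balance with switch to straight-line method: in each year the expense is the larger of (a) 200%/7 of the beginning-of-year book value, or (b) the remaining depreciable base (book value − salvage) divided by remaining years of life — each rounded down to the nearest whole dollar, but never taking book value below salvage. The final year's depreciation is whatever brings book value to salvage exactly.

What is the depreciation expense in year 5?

Depreciable base = $66,175 − $6,900 = $59,275.
Year 1: DB = ⌊$66,175 × 200%/7⌋ = $18,907; SL = ⌊$59,275/7⌋ = $8,467 → take DB $18,907. Book value $47,268.
Year 2: DB = ⌊$47,268 × 200%/7⌋ = $13,505; SL = ⌊$40,368/6⌋ = $6,728 → take DB $13,505. Book value $33,763.
Year 3: DB = ⌊$33,763 × 200%/7⌋ = $9,646; SL = ⌊$26,863/5⌋ = $5,372 → take DB $9,646. Book value $24,117.
Year 4: DB = ⌊$24,117 × 200%/7⌋ = $6,890; SL = ⌊$17,217/4⌋ = $4,304 → take DB $6,890. Book value $17,227.
Year 5: DB = ⌊$17,227 × 200%/7⌋ = $4,922; SL = ⌊$10,327/3⌋ = $3,442 → take DB $4,922. Book value $12,305.

$4,922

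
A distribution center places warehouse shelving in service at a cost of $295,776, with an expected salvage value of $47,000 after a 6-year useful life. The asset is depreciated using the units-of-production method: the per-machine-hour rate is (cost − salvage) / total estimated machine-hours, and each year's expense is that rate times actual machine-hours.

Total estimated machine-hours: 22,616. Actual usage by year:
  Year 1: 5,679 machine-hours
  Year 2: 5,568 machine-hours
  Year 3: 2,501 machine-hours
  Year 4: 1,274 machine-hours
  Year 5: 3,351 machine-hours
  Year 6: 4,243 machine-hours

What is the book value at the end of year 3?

Depreciable base = $295,776 − $47,000 = $248,776.
Rate = $248,776 / 22,616 machine-hours = $11 per machine-hour.
Year 1: 5,679 × $11 = $62,469. Book value $233,307.
Year 2: 5,568 × $11 = $61,248. Book value $172,059.
Year 3: 2,501 × $11 = $27,511. Book value $144,548.

$144,548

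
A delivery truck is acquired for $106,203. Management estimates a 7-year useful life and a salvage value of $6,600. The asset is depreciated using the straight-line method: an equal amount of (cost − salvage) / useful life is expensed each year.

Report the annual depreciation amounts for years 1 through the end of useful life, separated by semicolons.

$14,229; $14,229; $14,229; $14,229; $14,229; $14,229; $14,229

Depreciable base = $106,203 − $6,600 = $99,603.
Annual expense = $99,603 / 7 = $14,229.
End of year 1: book value $91,974.
End of year 2: book value $77,745.
End of year 3: book value $63,516.
End of year 4: book value $49,287.
End of year 5: book value $35,058.
End of year 6: book value $20,829.
End of year 7: book value $6,600.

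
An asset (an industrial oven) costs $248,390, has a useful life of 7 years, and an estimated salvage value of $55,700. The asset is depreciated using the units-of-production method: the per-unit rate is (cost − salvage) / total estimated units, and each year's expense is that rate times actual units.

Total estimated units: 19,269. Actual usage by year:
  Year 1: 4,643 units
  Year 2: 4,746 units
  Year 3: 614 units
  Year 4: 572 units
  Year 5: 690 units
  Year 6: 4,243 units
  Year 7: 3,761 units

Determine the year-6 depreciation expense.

$42,430

Depreciable base = $248,390 − $55,700 = $192,690.
Rate = $192,690 / 19,269 units = $10 per unit.
Year 1: 4,643 × $10 = $46,430. Book value $201,960.
Year 2: 4,746 × $10 = $47,460. Book value $154,500.
Year 3: 614 × $10 = $6,140. Book value $148,360.
Year 4: 572 × $10 = $5,720. Book value $142,640.
Year 5: 690 × $10 = $6,900. Book value $135,740.
Year 6: 4,243 × $10 = $42,430. Book value $93,310.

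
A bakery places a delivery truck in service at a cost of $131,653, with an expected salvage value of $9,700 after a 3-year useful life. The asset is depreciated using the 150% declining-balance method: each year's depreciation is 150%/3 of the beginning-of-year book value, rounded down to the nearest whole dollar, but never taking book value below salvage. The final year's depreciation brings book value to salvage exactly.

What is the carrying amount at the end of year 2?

Depreciable base = $131,653 − $9,700 = $121,953.
Year 1: ⌊$131,653 × 150%/3⌋ = $65,826. Book value $65,827.
Year 2: ⌊$65,827 × 150%/3⌋ = $32,913. Book value $32,914.

$32,914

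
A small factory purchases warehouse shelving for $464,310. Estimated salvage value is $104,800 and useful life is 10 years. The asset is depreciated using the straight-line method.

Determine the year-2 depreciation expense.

$35,951

Depreciable base = $464,310 − $104,800 = $359,510.
Annual expense = $359,510 / 10 = $35,951.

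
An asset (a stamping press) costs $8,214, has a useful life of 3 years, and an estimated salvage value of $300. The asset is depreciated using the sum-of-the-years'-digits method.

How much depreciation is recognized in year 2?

$2,638

Depreciable base = $8,214 − $300 = $7,914.
Sum of the years' digits = 3+2+1 = 6.
Year 1: $7,914 × 3/6 = $3,957. Book value $4,257.
Year 2: $7,914 × 2/6 = $2,638. Book value $1,619.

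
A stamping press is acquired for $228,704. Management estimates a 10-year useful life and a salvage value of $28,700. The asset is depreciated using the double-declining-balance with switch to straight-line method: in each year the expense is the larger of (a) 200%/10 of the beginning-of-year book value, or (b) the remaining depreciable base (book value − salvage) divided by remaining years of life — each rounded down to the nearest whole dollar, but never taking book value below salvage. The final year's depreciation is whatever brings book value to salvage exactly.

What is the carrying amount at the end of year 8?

Depreciable base = $228,704 − $28,700 = $200,004.
Year 1: DB = ⌊$228,704 × 200%/10⌋ = $45,740; SL = ⌊$200,004/10⌋ = $20,000 → take DB $45,740. Book value $182,964.
Year 2: DB = ⌊$182,964 × 200%/10⌋ = $36,592; SL = ⌊$154,264/9⌋ = $17,140 → take DB $36,592. Book value $146,372.
Year 3: DB = ⌊$146,372 × 200%/10⌋ = $29,274; SL = ⌊$117,672/8⌋ = $14,709 → take DB $29,274. Book value $117,098.
Year 4: DB = ⌊$117,098 × 200%/10⌋ = $23,419; SL = ⌊$88,398/7⌋ = $12,628 → take DB $23,419. Book value $93,679.
Year 5: DB = ⌊$93,679 × 200%/10⌋ = $18,735; SL = ⌊$64,979/6⌋ = $10,829 → take DB $18,735. Book value $74,944.
Year 6: DB = ⌊$74,944 × 200%/10⌋ = $14,988; SL = ⌊$46,244/5⌋ = $9,248 → take DB $14,988. Book value $59,956.
Year 7: DB = ⌊$59,956 × 200%/10⌋ = $11,991; SL = ⌊$31,256/4⌋ = $7,814 → take DB $11,991. Book value $47,965.
Year 8: DB = ⌊$47,965 × 200%/10⌋ = $9,593; SL = ⌊$19,265/3⌋ = $6,421 → take DB $9,593. Book value $38,372.

$38,372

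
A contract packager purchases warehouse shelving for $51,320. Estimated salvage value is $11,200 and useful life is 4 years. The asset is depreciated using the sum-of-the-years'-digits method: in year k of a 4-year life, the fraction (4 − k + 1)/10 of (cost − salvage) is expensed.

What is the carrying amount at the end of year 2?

Depreciable base = $51,320 − $11,200 = $40,120.
Sum of the years' digits = 4+3+2+1 = 10.
Year 1: $40,120 × 4/10 = $16,048. Book value $35,272.
Year 2: $40,120 × 3/10 = $12,036. Book value $23,236.

$23,236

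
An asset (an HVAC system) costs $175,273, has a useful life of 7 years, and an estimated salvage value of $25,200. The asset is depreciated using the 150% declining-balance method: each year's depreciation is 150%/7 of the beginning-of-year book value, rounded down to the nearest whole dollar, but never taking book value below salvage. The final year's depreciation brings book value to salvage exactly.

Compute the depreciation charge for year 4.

Depreciable base = $175,273 − $25,200 = $150,073.
Year 1: ⌊$175,273 × 150%/7⌋ = $37,558. Book value $137,715.
Year 2: ⌊$137,715 × 150%/7⌋ = $29,510. Book value $108,205.
Year 3: ⌊$108,205 × 150%/7⌋ = $23,186. Book value $85,019.
Year 4: ⌊$85,019 × 150%/7⌋ = $18,218. Book value $66,801.

$18,218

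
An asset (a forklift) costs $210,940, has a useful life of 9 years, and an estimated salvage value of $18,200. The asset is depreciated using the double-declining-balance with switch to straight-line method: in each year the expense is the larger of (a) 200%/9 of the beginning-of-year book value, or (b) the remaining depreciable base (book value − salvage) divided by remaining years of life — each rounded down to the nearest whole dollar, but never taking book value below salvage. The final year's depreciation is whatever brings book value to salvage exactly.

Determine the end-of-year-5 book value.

$60,041

Depreciable base = $210,940 − $18,200 = $192,740.
Year 1: DB = ⌊$210,940 × 200%/9⌋ = $46,875; SL = ⌊$192,740/9⌋ = $21,415 → take DB $46,875. Book value $164,065.
Year 2: DB = ⌊$164,065 × 200%/9⌋ = $36,458; SL = ⌊$145,865/8⌋ = $18,233 → take DB $36,458. Book value $127,607.
Year 3: DB = ⌊$127,607 × 200%/9⌋ = $28,357; SL = ⌊$109,407/7⌋ = $15,629 → take DB $28,357. Book value $99,250.
Year 4: DB = ⌊$99,250 × 200%/9⌋ = $22,055; SL = ⌊$81,050/6⌋ = $13,508 → take DB $22,055. Book value $77,195.
Year 5: DB = ⌊$77,195 × 200%/9⌋ = $17,154; SL = ⌊$58,995/5⌋ = $11,799 → take DB $17,154. Book value $60,041.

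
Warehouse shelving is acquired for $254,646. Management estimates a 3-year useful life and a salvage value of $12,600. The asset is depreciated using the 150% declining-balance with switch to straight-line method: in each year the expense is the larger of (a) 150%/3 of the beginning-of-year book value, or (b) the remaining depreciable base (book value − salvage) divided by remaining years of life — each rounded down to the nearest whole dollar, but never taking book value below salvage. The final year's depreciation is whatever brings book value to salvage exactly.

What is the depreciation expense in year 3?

$51,062

Depreciable base = $254,646 − $12,600 = $242,046.
Year 1: DB = ⌊$254,646 × 150%/3⌋ = $127,323; SL = ⌊$242,046/3⌋ = $80,682 → take DB $127,323. Book value $127,323.
Year 2: DB = ⌊$127,323 × 150%/3⌋ = $63,661; SL = ⌊$114,723/2⌋ = $57,361 → take DB $63,661. Book value $63,662.
Year 3 (final): $63,662 − $12,600 = $51,062. Book value $12,600.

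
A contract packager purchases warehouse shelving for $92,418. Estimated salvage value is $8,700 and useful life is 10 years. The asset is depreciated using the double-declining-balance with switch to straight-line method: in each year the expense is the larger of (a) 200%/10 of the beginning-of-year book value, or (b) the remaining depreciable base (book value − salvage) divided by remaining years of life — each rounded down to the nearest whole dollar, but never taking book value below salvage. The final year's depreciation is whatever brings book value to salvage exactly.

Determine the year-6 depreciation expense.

$6,057

Depreciable base = $92,418 − $8,700 = $83,718.
Year 1: DB = ⌊$92,418 × 200%/10⌋ = $18,483; SL = ⌊$83,718/10⌋ = $8,371 → take DB $18,483. Book value $73,935.
Year 2: DB = ⌊$73,935 × 200%/10⌋ = $14,787; SL = ⌊$65,235/9⌋ = $7,248 → take DB $14,787. Book value $59,148.
Year 3: DB = ⌊$59,148 × 200%/10⌋ = $11,829; SL = ⌊$50,448/8⌋ = $6,306 → take DB $11,829. Book value $47,319.
Year 4: DB = ⌊$47,319 × 200%/10⌋ = $9,463; SL = ⌊$38,619/7⌋ = $5,517 → take DB $9,463. Book value $37,856.
Year 5: DB = ⌊$37,856 × 200%/10⌋ = $7,571; SL = ⌊$29,156/6⌋ = $4,859 → take DB $7,571. Book value $30,285.
Year 6: DB = ⌊$30,285 × 200%/10⌋ = $6,057; SL = ⌊$21,585/5⌋ = $4,317 → take DB $6,057. Book value $24,228.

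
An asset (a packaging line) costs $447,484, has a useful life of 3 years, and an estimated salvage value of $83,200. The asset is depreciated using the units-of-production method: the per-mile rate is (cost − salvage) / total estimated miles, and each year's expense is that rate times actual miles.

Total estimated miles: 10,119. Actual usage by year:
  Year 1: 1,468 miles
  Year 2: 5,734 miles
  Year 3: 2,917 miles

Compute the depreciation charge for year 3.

$105,012

Depreciable base = $447,484 − $83,200 = $364,284.
Rate = $364,284 / 10,119 miles = $36 per mile.
Year 1: 1,468 × $36 = $52,848. Book value $394,636.
Year 2: 5,734 × $36 = $206,424. Book value $188,212.
Year 3: 2,917 × $36 = $105,012. Book value $83,200.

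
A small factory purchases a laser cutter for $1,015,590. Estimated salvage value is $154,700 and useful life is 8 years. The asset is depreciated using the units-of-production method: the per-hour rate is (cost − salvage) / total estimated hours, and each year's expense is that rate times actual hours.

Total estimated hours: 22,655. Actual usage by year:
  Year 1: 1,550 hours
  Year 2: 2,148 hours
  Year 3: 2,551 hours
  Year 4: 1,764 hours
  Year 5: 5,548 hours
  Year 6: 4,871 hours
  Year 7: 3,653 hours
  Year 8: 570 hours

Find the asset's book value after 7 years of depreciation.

Depreciable base = $1,015,590 − $154,700 = $860,890.
Rate = $860,890 / 22,655 hours = $38 per hour.
Year 1: 1,550 × $38 = $58,900. Book value $956,690.
Year 2: 2,148 × $38 = $81,624. Book value $875,066.
Year 3: 2,551 × $38 = $96,938. Book value $778,128.
Year 4: 1,764 × $38 = $67,032. Book value $711,096.
Year 5: 5,548 × $38 = $210,824. Book value $500,272.
Year 6: 4,871 × $38 = $185,098. Book value $315,174.
Year 7: 3,653 × $38 = $138,814. Book value $176,360.

$176,360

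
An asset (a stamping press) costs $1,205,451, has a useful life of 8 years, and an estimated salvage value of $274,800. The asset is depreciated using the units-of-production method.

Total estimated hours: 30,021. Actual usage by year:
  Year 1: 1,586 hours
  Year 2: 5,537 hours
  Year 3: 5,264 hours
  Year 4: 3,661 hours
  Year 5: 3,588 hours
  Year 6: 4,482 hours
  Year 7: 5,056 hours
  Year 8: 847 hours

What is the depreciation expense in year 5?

$111,228

Depreciable base = $1,205,451 − $274,800 = $930,651.
Rate = $930,651 / 30,021 hours = $31 per hour.
Year 1: 1,586 × $31 = $49,166. Book value $1,156,285.
Year 2: 5,537 × $31 = $171,647. Book value $984,638.
Year 3: 5,264 × $31 = $163,184. Book value $821,454.
Year 4: 3,661 × $31 = $113,491. Book value $707,963.
Year 5: 3,588 × $31 = $111,228. Book value $596,735.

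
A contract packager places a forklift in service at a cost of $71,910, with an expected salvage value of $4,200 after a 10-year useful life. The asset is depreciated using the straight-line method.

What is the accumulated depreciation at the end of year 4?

Depreciable base = $71,910 − $4,200 = $67,710.
Annual expense = $67,710 / 10 = $6,771.
End of year 1: book value $65,139.
End of year 2: book value $58,368.
End of year 3: book value $51,597.
End of year 4: book value $44,826.
Accumulated through year 4 = $71,910 − $44,826 = $27,084.

$27,084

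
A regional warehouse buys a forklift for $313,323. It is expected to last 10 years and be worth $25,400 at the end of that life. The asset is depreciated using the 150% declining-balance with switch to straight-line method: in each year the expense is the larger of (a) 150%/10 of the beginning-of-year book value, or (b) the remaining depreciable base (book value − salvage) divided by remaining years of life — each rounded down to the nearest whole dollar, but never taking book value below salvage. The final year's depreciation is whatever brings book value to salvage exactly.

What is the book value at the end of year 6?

$116,300

Depreciable base = $313,323 − $25,400 = $287,923.
Year 1: DB = ⌊$313,323 × 150%/10⌋ = $46,998; SL = ⌊$287,923/10⌋ = $28,792 → take DB $46,998. Book value $266,325.
Year 2: DB = ⌊$266,325 × 150%/10⌋ = $39,948; SL = ⌊$240,925/9⌋ = $26,769 → take DB $39,948. Book value $226,377.
Year 3: DB = ⌊$226,377 × 150%/10⌋ = $33,956; SL = ⌊$200,977/8⌋ = $25,122 → take DB $33,956. Book value $192,421.
Year 4: DB = ⌊$192,421 × 150%/10⌋ = $28,863; SL = ⌊$167,021/7⌋ = $23,860 → take DB $28,863. Book value $163,558.
Year 5: DB = ⌊$163,558 × 150%/10⌋ = $24,533; SL = ⌊$138,158/6⌋ = $23,026 → take DB $24,533. Book value $139,025.
Year 6: DB = ⌊$139,025 × 150%/10⌋ = $20,853; SL = ⌊$113,625/5⌋ = $22,725 → take SL $22,725. Book value $116,300.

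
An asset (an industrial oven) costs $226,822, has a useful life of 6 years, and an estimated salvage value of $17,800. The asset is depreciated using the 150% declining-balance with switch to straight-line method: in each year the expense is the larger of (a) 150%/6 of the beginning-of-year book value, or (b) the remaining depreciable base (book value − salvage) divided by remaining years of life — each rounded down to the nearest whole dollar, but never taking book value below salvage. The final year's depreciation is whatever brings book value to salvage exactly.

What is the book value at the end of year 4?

Depreciable base = $226,822 − $17,800 = $209,022.
Year 1: DB = ⌊$226,822 × 150%/6⌋ = $56,705; SL = ⌊$209,022/6⌋ = $34,837 → take DB $56,705. Book value $170,117.
Year 2: DB = ⌊$170,117 × 150%/6⌋ = $42,529; SL = ⌊$152,317/5⌋ = $30,463 → take DB $42,529. Book value $127,588.
Year 3: DB = ⌊$127,588 × 150%/6⌋ = $31,897; SL = ⌊$109,788/4⌋ = $27,447 → take DB $31,897. Book value $95,691.
Year 4: DB = ⌊$95,691 × 150%/6⌋ = $23,922; SL = ⌊$77,891/3⌋ = $25,963 → take SL $25,963. Book value $69,728.

$69,728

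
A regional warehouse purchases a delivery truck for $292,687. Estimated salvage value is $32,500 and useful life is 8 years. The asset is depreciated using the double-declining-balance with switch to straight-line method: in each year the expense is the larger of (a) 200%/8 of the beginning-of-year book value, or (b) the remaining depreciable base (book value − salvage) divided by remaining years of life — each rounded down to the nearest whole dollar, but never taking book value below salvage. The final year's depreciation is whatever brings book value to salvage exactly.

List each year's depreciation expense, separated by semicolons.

Depreciable base = $292,687 − $32,500 = $260,187.
Year 1: DB = ⌊$292,687 × 200%/8⌋ = $73,171; SL = ⌊$260,187/8⌋ = $32,523 → take DB $73,171. Book value $219,516.
Year 2: DB = ⌊$219,516 × 200%/8⌋ = $54,879; SL = ⌊$187,016/7⌋ = $26,716 → take DB $54,879. Book value $164,637.
Year 3: DB = ⌊$164,637 × 200%/8⌋ = $41,159; SL = ⌊$132,137/6⌋ = $22,022 → take DB $41,159. Book value $123,478.
Year 4: DB = ⌊$123,478 × 200%/8⌋ = $30,869; SL = ⌊$90,978/5⌋ = $18,195 → take DB $30,869. Book value $92,609.
Year 5: DB = ⌊$92,609 × 200%/8⌋ = $23,152; SL = ⌊$60,109/4⌋ = $15,027 → take DB $23,152. Book value $69,457.
Year 6: DB = ⌊$69,457 × 200%/8⌋ = $17,364; SL = ⌊$36,957/3⌋ = $12,319 → take DB $17,364. Book value $52,093.
Year 7: DB = ⌊$52,093 × 200%/8⌋ = $13,023; SL = ⌊$19,593/2⌋ = $9,796 → take DB $13,023. Book value $39,070.
Year 8 (final): $39,070 − $32,500 = $6,570. Book value $32,500.

$73,171; $54,879; $41,159; $30,869; $23,152; $17,364; $13,023; $6,570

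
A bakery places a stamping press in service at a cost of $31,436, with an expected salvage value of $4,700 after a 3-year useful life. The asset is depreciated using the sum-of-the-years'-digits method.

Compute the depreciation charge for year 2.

$8,912

Depreciable base = $31,436 − $4,700 = $26,736.
Sum of the years' digits = 3+2+1 = 6.
Year 1: $26,736 × 3/6 = $13,368. Book value $18,068.
Year 2: $26,736 × 2/6 = $8,912. Book value $9,156.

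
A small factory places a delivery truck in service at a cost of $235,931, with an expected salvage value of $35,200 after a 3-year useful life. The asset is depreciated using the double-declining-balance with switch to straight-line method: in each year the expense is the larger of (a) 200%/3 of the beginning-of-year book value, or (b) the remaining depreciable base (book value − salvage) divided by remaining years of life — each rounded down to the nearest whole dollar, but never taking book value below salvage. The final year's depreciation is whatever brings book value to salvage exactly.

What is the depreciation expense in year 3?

Depreciable base = $235,931 − $35,200 = $200,731.
Year 1: DB = ⌊$235,931 × 200%/3⌋ = $157,287; SL = ⌊$200,731/3⌋ = $66,910 → take DB $157,287. Book value $78,644.
Year 2: DB = ⌊$78,644 × 200%/3⌋ = $52,429; SL = ⌊$43,444/2⌋ = $21,722 → take DB $52,429, capped at $43,444. Book value $35,200.
Year 3 (final): $35,200 − $35,200 = $0. Book value $35,200.

$0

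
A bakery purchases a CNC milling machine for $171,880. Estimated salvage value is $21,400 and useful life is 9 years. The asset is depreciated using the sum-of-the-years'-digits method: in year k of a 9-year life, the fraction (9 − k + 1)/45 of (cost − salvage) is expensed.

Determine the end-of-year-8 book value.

$24,744

Depreciable base = $171,880 − $21,400 = $150,480.
Sum of the years' digits = 9+8+7+6+5+4+3+2+1 = 45.
Year 1: $150,480 × 9/45 = $30,096. Book value $141,784.
Year 2: $150,480 × 8/45 = $26,752. Book value $115,032.
Year 3: $150,480 × 7/45 = $23,408. Book value $91,624.
Year 4: $150,480 × 6/45 = $20,064. Book value $71,560.
Year 5: $150,480 × 5/45 = $16,720. Book value $54,840.
Year 6: $150,480 × 4/45 = $13,376. Book value $41,464.
Year 7: $150,480 × 3/45 = $10,032. Book value $31,432.
Year 8: $150,480 × 2/45 = $6,688. Book value $24,744.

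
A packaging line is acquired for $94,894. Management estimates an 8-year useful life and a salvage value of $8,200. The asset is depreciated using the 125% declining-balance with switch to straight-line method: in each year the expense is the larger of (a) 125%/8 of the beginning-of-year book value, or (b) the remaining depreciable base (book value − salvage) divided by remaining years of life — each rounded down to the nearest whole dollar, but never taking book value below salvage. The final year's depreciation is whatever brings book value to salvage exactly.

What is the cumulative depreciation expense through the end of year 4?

Depreciable base = $94,894 − $8,200 = $86,694.
Year 1: DB = ⌊$94,894 × 125%/8⌋ = $14,827; SL = ⌊$86,694/8⌋ = $10,836 → take DB $14,827. Book value $80,067.
Year 2: DB = ⌊$80,067 × 125%/8⌋ = $12,510; SL = ⌊$71,867/7⌋ = $10,266 → take DB $12,510. Book value $67,557.
Year 3: DB = ⌊$67,557 × 125%/8⌋ = $10,555; SL = ⌊$59,357/6⌋ = $9,892 → take DB $10,555. Book value $57,002.
Year 4: DB = ⌊$57,002 × 125%/8⌋ = $8,906; SL = ⌊$48,802/5⌋ = $9,760 → take SL $9,760. Book value $47,242.
Accumulated through year 4 = $94,894 − $47,242 = $47,652.

$47,652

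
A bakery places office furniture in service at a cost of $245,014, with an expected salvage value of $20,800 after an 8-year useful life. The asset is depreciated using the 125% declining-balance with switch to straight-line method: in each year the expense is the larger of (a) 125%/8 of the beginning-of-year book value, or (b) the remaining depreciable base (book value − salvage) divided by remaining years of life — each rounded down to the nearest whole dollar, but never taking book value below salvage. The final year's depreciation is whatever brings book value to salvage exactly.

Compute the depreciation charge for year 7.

$25,275

Depreciable base = $245,014 − $20,800 = $224,214.
Year 1: DB = ⌊$245,014 × 125%/8⌋ = $38,283; SL = ⌊$224,214/8⌋ = $28,026 → take DB $38,283. Book value $206,731.
Year 2: DB = ⌊$206,731 × 125%/8⌋ = $32,301; SL = ⌊$185,931/7⌋ = $26,561 → take DB $32,301. Book value $174,430.
Year 3: DB = ⌊$174,430 × 125%/8⌋ = $27,254; SL = ⌊$153,630/6⌋ = $25,605 → take DB $27,254. Book value $147,176.
Year 4: DB = ⌊$147,176 × 125%/8⌋ = $22,996; SL = ⌊$126,376/5⌋ = $25,275 → take SL $25,275. Book value $121,901.
Year 5: DB = ⌊$121,901 × 125%/8⌋ = $19,047; SL = ⌊$101,101/4⌋ = $25,275 → take SL $25,275. Book value $96,626.
Year 6: DB = ⌊$96,626 × 125%/8⌋ = $15,097; SL = ⌊$75,826/3⌋ = $25,275 → take SL $25,275. Book value $71,351.
Year 7: DB = ⌊$71,351 × 125%/8⌋ = $11,148; SL = ⌊$50,551/2⌋ = $25,275 → take SL $25,275. Book value $46,076.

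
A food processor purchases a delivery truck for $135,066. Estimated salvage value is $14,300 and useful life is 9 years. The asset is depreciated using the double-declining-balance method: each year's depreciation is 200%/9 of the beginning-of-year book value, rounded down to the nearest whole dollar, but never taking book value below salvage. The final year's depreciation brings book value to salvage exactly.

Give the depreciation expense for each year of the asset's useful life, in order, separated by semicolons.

$30,014; $23,344; $18,157; $14,122; $10,984; $8,543; $6,644; $5,168; $3,790

Depreciable base = $135,066 − $14,300 = $120,766.
Year 1: ⌊$135,066 × 200%/9⌋ = $30,014. Book value $105,052.
Year 2: ⌊$105,052 × 200%/9⌋ = $23,344. Book value $81,708.
Year 3: ⌊$81,708 × 200%/9⌋ = $18,157. Book value $63,551.
Year 4: ⌊$63,551 × 200%/9⌋ = $14,122. Book value $49,429.
Year 5: ⌊$49,429 × 200%/9⌋ = $10,984. Book value $38,445.
Year 6: ⌊$38,445 × 200%/9⌋ = $8,543. Book value $29,902.
Year 7: ⌊$29,902 × 200%/9⌋ = $6,644. Book value $23,258.
Year 8: ⌊$23,258 × 200%/9⌋ = $5,168. Book value $18,090.
Year 9 (final): $18,090 − $14,300 = $3,790. Book value $14,300.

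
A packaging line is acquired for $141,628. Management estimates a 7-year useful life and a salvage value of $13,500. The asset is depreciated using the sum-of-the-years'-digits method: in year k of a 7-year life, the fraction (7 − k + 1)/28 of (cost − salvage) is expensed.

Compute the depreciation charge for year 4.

$18,304

Depreciable base = $141,628 − $13,500 = $128,128.
Sum of the years' digits = 7+6+5+4+3+2+1 = 28.
Year 1: $128,128 × 7/28 = $32,032. Book value $109,596.
Year 2: $128,128 × 6/28 = $27,456. Book value $82,140.
Year 3: $128,128 × 5/28 = $22,880. Book value $59,260.
Year 4: $128,128 × 4/28 = $18,304. Book value $40,956.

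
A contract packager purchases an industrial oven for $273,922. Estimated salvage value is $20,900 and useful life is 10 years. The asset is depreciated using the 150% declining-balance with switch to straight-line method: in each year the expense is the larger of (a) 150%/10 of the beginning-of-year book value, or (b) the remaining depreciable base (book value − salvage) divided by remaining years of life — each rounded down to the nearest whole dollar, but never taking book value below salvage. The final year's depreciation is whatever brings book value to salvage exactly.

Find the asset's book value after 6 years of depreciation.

Depreciable base = $273,922 − $20,900 = $253,022.
Year 1: DB = ⌊$273,922 × 150%/10⌋ = $41,088; SL = ⌊$253,022/10⌋ = $25,302 → take DB $41,088. Book value $232,834.
Year 2: DB = ⌊$232,834 × 150%/10⌋ = $34,925; SL = ⌊$211,934/9⌋ = $23,548 → take DB $34,925. Book value $197,909.
Year 3: DB = ⌊$197,909 × 150%/10⌋ = $29,686; SL = ⌊$177,009/8⌋ = $22,126 → take DB $29,686. Book value $168,223.
Year 4: DB = ⌊$168,223 × 150%/10⌋ = $25,233; SL = ⌊$147,323/7⌋ = $21,046 → take DB $25,233. Book value $142,990.
Year 5: DB = ⌊$142,990 × 150%/10⌋ = $21,448; SL = ⌊$122,090/6⌋ = $20,348 → take DB $21,448. Book value $121,542.
Year 6: DB = ⌊$121,542 × 150%/10⌋ = $18,231; SL = ⌊$100,642/5⌋ = $20,128 → take SL $20,128. Book value $101,414.

$101,414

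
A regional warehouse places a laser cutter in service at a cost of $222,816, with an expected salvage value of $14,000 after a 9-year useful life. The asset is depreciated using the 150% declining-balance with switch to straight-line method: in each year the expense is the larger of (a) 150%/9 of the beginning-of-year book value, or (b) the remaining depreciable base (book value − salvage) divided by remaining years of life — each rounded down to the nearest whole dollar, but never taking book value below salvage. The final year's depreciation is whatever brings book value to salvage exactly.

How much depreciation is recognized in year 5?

$18,691

Depreciable base = $222,816 − $14,000 = $208,816.
Year 1: DB = ⌊$222,816 × 150%/9⌋ = $37,136; SL = ⌊$208,816/9⌋ = $23,201 → take DB $37,136. Book value $185,680.
Year 2: DB = ⌊$185,680 × 150%/9⌋ = $30,946; SL = ⌊$171,680/8⌋ = $21,460 → take DB $30,946. Book value $154,734.
Year 3: DB = ⌊$154,734 × 150%/9⌋ = $25,789; SL = ⌊$140,734/7⌋ = $20,104 → take DB $25,789. Book value $128,945.
Year 4: DB = ⌊$128,945 × 150%/9⌋ = $21,490; SL = ⌊$114,945/6⌋ = $19,157 → take DB $21,490. Book value $107,455.
Year 5: DB = ⌊$107,455 × 150%/9⌋ = $17,909; SL = ⌊$93,455/5⌋ = $18,691 → take SL $18,691. Book value $88,764.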